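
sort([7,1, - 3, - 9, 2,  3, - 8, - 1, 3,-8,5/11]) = [- 9, - 8, - 8, - 3, - 1, 5/11, 1, 2,3, 3,7 ] 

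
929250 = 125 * 7434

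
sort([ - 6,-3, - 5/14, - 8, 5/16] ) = [ - 8, - 6, - 3, - 5/14 , 5/16]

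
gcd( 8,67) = 1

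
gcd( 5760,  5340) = 60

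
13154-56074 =-42920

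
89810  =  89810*1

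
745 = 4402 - 3657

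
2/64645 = 2/64645 = 0.00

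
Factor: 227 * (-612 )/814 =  - 69462/407 = -2^1*3^2 * 11^( - 1)*17^1*37^(-1 )*227^1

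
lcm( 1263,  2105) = 6315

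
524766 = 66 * 7951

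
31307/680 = 31307/680 = 46.04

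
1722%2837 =1722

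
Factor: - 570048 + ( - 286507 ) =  - 856555 = - 5^1*7^1*24473^1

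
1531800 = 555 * 2760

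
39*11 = 429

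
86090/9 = 86090/9  =  9565.56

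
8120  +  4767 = 12887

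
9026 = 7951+1075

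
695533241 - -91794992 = 787328233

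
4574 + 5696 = 10270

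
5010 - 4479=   531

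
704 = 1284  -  580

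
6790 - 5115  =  1675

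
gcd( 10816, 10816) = 10816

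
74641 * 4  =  298564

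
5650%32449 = 5650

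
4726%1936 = 854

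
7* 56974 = 398818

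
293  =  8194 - 7901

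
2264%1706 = 558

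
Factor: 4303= 13^1*331^1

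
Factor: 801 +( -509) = 2^2*73^1 = 292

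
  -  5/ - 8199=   5/8199=0.00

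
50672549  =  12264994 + 38407555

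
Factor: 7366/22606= 29/89 = 29^1 *89^( - 1 ) 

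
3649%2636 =1013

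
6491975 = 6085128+406847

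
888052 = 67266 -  - 820786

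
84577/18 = 84577/18 = 4698.72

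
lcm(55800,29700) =1841400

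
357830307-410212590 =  - 52382283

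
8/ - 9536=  - 1+1191/1192=- 0.00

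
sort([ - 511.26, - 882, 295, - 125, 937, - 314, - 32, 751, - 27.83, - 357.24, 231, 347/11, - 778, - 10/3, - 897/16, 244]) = [  -  882, - 778,  -  511.26, - 357.24, - 314, -125,  -  897/16, - 32, - 27.83, - 10/3,347/11, 231, 244,295, 751,  937]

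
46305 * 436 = 20188980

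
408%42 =30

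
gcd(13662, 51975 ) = 297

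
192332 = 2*96166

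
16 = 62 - 46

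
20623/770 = 26 + 603/770 = 26.78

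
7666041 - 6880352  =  785689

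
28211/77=366+29/77 = 366.38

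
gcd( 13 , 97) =1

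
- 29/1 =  - 29 =-29.00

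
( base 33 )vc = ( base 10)1035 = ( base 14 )53D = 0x40B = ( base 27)1b9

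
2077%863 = 351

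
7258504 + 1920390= 9178894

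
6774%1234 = 604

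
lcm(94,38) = 1786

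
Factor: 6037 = 6037^1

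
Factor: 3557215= 5^1*61^1*107^1*109^1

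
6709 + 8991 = 15700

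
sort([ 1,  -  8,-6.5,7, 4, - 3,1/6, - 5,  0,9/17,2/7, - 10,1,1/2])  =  [ - 10,  -  8,  -  6.5,  -  5, - 3,0,1/6,2/7, 1/2,9/17,1,1,4, 7 ]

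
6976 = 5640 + 1336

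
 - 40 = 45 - 85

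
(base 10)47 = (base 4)233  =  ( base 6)115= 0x2f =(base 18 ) 2b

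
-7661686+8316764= 655078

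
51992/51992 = 1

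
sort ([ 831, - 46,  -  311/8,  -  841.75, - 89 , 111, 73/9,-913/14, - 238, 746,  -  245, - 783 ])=[ -841.75,  -  783, - 245, - 238, - 89, - 913/14, - 46, -311/8,73/9, 111, 746, 831 ]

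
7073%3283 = 507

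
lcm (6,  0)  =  0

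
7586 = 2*3793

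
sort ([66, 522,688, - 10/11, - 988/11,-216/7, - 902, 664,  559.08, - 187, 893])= [ - 902, - 187,  -  988/11, - 216/7,-10/11,66, 522, 559.08, 664,688, 893]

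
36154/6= 6025 + 2/3 = 6025.67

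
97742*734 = 71742628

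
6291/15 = 419+ 2/5 = 419.40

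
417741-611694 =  - 193953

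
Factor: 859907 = 307^1*2801^1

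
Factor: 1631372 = 2^2 *407843^1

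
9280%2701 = 1177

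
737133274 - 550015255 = 187118019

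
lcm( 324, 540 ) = 1620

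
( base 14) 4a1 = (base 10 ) 925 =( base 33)s1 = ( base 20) 265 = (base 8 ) 1635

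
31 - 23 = 8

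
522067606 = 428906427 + 93161179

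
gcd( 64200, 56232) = 24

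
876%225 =201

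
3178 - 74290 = -71112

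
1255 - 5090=-3835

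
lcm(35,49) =245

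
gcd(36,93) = 3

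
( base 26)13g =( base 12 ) 542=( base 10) 770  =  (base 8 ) 1402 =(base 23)1AB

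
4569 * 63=287847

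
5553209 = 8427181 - 2873972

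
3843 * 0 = 0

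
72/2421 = 8/269 = 0.03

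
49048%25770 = 23278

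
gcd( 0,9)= 9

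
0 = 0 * 95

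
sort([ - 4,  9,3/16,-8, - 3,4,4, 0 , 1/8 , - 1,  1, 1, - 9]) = [-9, - 8,-4,-3 ,  -  1, 0, 1/8, 3/16 , 1,1, 4,  4,  9]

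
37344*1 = 37344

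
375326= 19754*19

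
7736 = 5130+2606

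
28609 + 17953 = 46562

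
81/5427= 1/67 = 0.01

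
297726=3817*78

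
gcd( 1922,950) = 2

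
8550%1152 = 486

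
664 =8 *83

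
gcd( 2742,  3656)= 914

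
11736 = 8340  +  3396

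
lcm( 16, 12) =48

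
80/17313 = 80/17313 = 0.00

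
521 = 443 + 78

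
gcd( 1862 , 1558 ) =38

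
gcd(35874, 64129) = 1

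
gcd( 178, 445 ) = 89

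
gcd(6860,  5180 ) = 140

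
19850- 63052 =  - 43202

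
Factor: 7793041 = 7793041^1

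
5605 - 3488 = 2117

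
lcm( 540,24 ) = 1080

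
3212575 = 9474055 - 6261480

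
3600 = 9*400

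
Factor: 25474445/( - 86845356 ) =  - 2^( - 2 )*3^( - 2 )*5^1*13^ ( - 1 ) *71^1* 73^1*983^1* 185567^( - 1)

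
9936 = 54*184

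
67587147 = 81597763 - 14010616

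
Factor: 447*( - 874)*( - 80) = 2^5*  3^1*5^1 *19^1*23^1 * 149^1 = 31254240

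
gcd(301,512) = 1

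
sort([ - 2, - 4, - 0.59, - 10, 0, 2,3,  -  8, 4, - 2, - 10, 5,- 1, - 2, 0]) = [ - 10, - 10, - 8, - 4, - 2, -2, - 2 ,-1,-0.59, 0,  0, 2,3,4,5 ] 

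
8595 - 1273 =7322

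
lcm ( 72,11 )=792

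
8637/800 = 10 + 637/800 = 10.80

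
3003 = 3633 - 630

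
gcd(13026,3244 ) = 2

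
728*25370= 18469360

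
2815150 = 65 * 43310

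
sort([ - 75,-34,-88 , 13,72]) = [-88, - 75, - 34,13, 72]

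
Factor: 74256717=3^1*103^1*167^1 * 1439^1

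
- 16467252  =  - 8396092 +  - 8071160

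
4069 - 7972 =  - 3903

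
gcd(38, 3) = 1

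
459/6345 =17/235 = 0.07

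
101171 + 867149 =968320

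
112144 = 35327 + 76817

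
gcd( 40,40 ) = 40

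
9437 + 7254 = 16691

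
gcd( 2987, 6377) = 1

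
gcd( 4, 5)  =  1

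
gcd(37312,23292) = 4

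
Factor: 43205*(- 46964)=-2029079620 = - 2^2 *5^1*59^1*199^1*8641^1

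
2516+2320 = 4836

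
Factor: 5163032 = 2^3*7^2*13171^1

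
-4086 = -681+  -  3405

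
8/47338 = 4/23669 = 0.00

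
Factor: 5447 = 13^1*419^1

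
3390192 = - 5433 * ( - 624 ) 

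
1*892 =892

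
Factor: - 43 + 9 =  - 34 = - 2^1*17^1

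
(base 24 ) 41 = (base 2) 1100001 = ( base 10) 97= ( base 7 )166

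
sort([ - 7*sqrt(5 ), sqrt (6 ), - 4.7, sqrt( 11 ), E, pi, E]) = [  -  7*sqrt( 5), - 4.7,sqrt( 6),E, E, pi,sqrt( 11 ) ]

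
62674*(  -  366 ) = - 22938684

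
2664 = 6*444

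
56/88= 7/11 = 0.64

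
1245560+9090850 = 10336410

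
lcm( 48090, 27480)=192360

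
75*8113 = 608475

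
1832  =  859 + 973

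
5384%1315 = 124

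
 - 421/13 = - 421/13 = - 32.38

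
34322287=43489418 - 9167131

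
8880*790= 7015200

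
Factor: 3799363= 389^1*9767^1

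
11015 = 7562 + 3453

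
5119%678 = 373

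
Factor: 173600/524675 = 224/677  =  2^5 *7^1* 677^(  -  1 ) 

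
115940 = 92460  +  23480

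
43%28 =15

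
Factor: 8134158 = 2^1*3^1*1355693^1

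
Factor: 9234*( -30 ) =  - 2^2*3^6 *5^1*19^1 = - 277020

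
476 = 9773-9297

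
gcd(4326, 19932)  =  6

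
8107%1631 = 1583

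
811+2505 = 3316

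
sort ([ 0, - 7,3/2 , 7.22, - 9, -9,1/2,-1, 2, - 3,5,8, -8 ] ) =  [  -  9,- 9, - 8, - 7, - 3,-1,0,  1/2 , 3/2,2,5,7.22,8]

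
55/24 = 2 + 7/24=2.29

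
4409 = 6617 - 2208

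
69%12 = 9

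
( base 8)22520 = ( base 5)301202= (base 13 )446a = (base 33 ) 8pf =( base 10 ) 9552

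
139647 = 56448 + 83199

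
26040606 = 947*27498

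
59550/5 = 11910=11910.00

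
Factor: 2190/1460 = 2^( - 1)*3^1 = 3/2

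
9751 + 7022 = 16773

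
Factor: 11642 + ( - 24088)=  - 2^1 *7^2*127^1 =- 12446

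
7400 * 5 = 37000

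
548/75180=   137/18795 =0.01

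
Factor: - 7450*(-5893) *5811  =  2^1 *3^1  *  5^2*13^1*71^1*83^1*149^2 = 255119461350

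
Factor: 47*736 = 2^5*23^1*47^1 = 34592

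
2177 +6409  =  8586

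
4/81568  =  1/20392  =  0.00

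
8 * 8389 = 67112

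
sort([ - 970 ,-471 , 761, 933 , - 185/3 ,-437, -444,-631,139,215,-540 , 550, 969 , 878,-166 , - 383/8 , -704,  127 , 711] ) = [  -  970,  -  704, - 631,-540, - 471, - 444,-437, - 166,-185/3, - 383/8, 127, 139,215,550, 711 , 761, 878,933,969] 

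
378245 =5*75649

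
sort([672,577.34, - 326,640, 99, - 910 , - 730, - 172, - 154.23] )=[ - 910, - 730,-326,  -  172, - 154.23 , 99,577.34 , 640,672]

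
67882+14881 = 82763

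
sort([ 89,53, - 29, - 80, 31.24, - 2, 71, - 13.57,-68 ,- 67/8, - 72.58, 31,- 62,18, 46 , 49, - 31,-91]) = [ -91, - 80 , - 72.58, -68, - 62, - 31 , - 29 , - 13.57,- 67/8,-2, 18, 31, 31.24 , 46,  49,53, 71, 89]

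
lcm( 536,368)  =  24656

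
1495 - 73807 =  - 72312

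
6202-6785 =-583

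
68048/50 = 1360 + 24/25 = 1360.96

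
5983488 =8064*742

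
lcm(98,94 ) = 4606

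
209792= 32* 6556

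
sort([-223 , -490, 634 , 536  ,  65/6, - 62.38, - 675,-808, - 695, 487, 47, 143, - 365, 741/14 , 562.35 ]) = [ - 808, - 695, -675, - 490, - 365,-223, - 62.38,65/6,47, 741/14,  143,487, 536, 562.35,634] 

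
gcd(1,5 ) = 1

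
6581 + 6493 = 13074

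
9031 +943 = 9974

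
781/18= 781/18 = 43.39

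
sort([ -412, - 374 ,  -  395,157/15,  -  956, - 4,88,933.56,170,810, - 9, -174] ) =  [  -  956, - 412, - 395, - 374,- 174, - 9, - 4, 157/15, 88, 170, 810 , 933.56] 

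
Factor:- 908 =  - 2^2 *227^1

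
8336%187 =108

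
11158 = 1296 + 9862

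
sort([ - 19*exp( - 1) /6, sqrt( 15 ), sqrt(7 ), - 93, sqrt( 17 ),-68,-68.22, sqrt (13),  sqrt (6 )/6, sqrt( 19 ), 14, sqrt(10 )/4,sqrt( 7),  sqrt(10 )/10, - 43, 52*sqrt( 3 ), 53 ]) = [ - 93, - 68.22,-68  , - 43,  -  19 *exp( - 1 ) /6, sqrt( 10)/10,  sqrt(6)/6,sqrt ( 10)/4, sqrt( 7 ),sqrt(7), sqrt( 13),sqrt(15 ), sqrt( 17), sqrt( 19) , 14,53,52* sqrt(3 ) ] 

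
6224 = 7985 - 1761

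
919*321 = 294999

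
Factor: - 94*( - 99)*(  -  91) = -846846 = -  2^1*3^2*7^1 * 11^1*13^1*47^1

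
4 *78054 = 312216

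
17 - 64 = - 47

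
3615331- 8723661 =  - 5108330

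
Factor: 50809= 11^1*31^1 * 149^1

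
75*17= 1275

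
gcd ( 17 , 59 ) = 1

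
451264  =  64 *7051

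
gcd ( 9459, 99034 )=1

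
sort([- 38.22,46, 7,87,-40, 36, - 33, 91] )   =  [ - 40, - 38.22 ,  -  33, 7, 36,46 , 87,  91]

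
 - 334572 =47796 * ( - 7)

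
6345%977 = 483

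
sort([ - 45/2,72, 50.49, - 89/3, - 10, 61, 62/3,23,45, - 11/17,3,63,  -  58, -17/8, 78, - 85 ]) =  [-85,-58 ,  -  89/3, - 45/2, - 10 , - 17/8, - 11/17,  3, 62/3, 23, 45, 50.49, 61,  63,72, 78] 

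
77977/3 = 25992 + 1/3 = 25992.33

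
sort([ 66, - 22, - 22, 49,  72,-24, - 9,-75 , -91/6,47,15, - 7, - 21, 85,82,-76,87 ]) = [ - 76, - 75, -24, - 22, - 22,  -  21 , - 91/6,  -  9, - 7,15,47,49, 66,  72,82,85,87 ] 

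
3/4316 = 3/4316 = 0.00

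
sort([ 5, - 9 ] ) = [- 9,5 ] 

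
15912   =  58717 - 42805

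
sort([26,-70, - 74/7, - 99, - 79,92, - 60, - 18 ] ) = [ - 99, - 79, - 70 , - 60, - 18, - 74/7,26,92]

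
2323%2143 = 180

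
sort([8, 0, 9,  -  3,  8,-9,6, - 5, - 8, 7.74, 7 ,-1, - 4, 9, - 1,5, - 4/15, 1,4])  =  [ - 9,-8, - 5, - 4, - 3, - 1, - 1, - 4/15,0, 1, 4, 5,6,  7 , 7.74 , 8, 8, 9, 9]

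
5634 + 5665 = 11299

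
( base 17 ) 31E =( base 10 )898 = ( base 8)1602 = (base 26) 18E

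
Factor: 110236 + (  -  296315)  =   -186079=- 317^1*587^1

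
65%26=13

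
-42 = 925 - 967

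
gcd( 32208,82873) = 1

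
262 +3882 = 4144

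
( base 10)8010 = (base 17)1AC3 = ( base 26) BM2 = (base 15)2590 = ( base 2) 1111101001010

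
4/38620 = 1/9655= 0.00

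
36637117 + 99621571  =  136258688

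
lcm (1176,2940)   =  5880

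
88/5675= 88/5675 = 0.02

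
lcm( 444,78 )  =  5772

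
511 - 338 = 173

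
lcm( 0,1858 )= 0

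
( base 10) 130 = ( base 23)5F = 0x82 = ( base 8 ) 202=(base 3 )11211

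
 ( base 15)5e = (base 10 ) 89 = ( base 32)2P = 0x59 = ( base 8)131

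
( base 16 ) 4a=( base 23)35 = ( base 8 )112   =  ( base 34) 26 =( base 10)74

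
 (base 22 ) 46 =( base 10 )94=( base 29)37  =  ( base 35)2O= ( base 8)136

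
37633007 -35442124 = 2190883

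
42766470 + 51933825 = 94700295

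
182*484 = 88088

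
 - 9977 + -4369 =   -  14346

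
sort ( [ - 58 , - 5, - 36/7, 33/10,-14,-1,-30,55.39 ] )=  [-58, - 30, - 14, - 36/7, - 5, - 1,  33/10, 55.39]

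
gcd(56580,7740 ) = 60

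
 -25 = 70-95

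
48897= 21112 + 27785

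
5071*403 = 2043613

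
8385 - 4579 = 3806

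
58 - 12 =46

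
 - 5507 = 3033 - 8540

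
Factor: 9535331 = 13^1 * 229^1*3203^1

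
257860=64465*4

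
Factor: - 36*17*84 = -2^4*3^3*7^1*17^1 = - 51408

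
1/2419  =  1/2419 = 0.00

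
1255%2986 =1255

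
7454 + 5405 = 12859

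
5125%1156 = 501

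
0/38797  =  0 = 0.00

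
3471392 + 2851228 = 6322620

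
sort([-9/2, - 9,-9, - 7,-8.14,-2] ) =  [ - 9,-9, - 8.14,-7,-9/2 , - 2] 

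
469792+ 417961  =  887753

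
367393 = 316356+51037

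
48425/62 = 48425/62 = 781.05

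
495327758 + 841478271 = 1336806029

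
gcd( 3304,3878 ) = 14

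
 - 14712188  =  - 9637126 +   -  5075062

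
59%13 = 7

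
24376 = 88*277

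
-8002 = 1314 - 9316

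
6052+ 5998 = 12050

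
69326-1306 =68020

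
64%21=1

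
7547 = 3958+3589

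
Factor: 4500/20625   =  12/55=2^2*3^1*5^( - 1 )*11^( - 1 ) 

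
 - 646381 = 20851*(  -  31)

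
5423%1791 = 50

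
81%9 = 0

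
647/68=647/68=9.51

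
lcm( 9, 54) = 54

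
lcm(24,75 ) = 600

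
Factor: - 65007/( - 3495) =3^1*5^( - 1 ) * 31^1 = 93/5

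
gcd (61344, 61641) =27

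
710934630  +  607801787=1318736417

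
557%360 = 197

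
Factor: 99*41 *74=300366 = 2^1*3^2*11^1*37^1*41^1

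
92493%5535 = 3933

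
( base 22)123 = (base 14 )29D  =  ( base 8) 1023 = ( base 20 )16b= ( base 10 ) 531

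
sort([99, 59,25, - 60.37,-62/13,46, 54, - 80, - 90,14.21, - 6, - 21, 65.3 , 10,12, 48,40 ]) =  [-90, - 80,- 60.37, - 21, - 6, - 62/13,10,12,14.21,25, 40,46, 48, 54,59,65.3,99]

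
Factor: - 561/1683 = -3^( - 1)= - 1/3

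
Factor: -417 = -3^1*139^1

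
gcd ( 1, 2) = 1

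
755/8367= 755/8367=0.09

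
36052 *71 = 2559692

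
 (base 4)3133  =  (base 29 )7k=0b11011111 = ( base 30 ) 7D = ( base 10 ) 223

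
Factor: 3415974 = 2^1*3^1*149^1  *  3821^1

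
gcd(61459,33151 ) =1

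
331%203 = 128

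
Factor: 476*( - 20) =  - 9520 =- 2^4 * 5^1*7^1 * 17^1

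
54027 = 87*621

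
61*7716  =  470676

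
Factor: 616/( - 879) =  - 2^3*3^( - 1)*7^1*11^1*293^ (- 1 ) 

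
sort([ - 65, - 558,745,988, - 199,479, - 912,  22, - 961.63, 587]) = [-961.63,- 912,- 558, - 199, - 65,22,479,587,745, 988 ]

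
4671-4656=15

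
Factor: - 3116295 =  - 3^2*5^1 *7^1 * 13^1*761^1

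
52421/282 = 185 +251/282 = 185.89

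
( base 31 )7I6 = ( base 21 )gb4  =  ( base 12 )4277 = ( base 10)7291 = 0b1110001111011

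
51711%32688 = 19023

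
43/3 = 14 + 1/3 =14.33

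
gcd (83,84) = 1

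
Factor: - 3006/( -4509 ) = 2^1*3^( - 1 ) = 2/3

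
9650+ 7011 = 16661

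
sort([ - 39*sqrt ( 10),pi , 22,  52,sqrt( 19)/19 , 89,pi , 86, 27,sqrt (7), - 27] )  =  [ - 39*sqrt(10 ) , - 27, sqrt(19) /19, sqrt( 7) , pi, pi, 22, 27 , 52, 86,  89]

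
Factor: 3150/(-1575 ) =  - 2^1  =  - 2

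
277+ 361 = 638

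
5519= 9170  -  3651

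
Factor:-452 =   -  2^2*113^1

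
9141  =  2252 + 6889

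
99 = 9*11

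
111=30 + 81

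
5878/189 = 31 + 19/189 = 31.10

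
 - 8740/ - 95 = 92 + 0/1=92.00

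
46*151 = 6946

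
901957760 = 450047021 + 451910739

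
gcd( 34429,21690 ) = 1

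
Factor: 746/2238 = 3^( - 1)=1/3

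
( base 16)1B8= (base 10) 440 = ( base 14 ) 236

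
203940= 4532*45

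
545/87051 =545/87051=0.01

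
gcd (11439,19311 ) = 123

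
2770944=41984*66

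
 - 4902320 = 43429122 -48331442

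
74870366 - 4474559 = 70395807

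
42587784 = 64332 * 662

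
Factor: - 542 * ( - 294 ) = 159348 = 2^2*3^1*7^2 *271^1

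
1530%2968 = 1530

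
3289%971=376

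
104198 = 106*983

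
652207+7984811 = 8637018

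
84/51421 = 84/51421= 0.00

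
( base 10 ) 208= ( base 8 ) 320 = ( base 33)6a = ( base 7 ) 415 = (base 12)154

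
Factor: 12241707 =3^1* 1321^1*3089^1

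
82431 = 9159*9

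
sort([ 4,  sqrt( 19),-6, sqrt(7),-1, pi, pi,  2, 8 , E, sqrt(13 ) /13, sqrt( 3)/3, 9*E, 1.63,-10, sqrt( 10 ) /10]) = [- 10,  -  6 ,-1,sqrt(13)/13, sqrt( 10 ) /10, sqrt( 3)/3,1.63, 2, sqrt( 7), E,pi, pi,4, sqrt( 19)  ,  8,  9*E]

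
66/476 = 33/238= 0.14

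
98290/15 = 6552 + 2/3 = 6552.67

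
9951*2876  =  28619076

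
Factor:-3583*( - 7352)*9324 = 245614821984 = 2^5*3^2* 7^1*37^1* 919^1*3583^1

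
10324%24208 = 10324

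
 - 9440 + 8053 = - 1387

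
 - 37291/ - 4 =37291/4 = 9322.75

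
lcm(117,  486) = 6318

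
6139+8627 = 14766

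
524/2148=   131/537  =  0.24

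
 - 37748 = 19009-56757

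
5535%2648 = 239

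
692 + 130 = 822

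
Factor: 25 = 5^2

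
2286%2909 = 2286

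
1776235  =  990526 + 785709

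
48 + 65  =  113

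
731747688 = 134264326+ 597483362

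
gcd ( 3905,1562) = 781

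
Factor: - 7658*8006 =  - 61309948 = - 2^2*7^1*547^1*4003^1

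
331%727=331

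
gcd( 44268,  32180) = 4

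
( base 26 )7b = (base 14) DB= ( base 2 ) 11000001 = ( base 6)521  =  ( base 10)193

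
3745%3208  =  537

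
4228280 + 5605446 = 9833726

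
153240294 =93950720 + 59289574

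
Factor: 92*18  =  2^3* 3^2*23^1 = 1656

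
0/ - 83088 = 0/1 = -0.00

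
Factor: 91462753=4933^1*18541^1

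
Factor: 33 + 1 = 2^1 * 17^1 =34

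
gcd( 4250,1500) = 250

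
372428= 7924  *47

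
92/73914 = 46/36957 = 0.00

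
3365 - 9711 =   -  6346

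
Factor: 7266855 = 3^1 *5^1*484457^1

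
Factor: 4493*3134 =2^1*1567^1*4493^1 = 14081062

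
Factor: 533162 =2^1*7^1*38083^1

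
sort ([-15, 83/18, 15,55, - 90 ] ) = [-90,-15, 83/18, 15, 55]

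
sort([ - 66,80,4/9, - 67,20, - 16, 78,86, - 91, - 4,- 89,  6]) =[- 91 , - 89, - 67, - 66, - 16, - 4,4/9 , 6,20,78,80,86 ]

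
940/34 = 27+11/17 = 27.65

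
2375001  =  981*2421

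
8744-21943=-13199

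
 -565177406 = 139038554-704215960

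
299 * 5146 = 1538654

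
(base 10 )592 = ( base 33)HV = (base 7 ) 1504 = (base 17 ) 20e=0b1001010000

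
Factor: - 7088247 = -3^2*857^1*919^1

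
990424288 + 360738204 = 1351162492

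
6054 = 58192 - 52138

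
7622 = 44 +7578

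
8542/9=8542/9=949.11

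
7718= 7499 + 219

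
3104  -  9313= - 6209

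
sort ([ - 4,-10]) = [ - 10, - 4 ] 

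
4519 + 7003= 11522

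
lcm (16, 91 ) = 1456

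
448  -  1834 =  - 1386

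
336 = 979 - 643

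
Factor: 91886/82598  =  45943/41299= 41299^(-1)*45943^1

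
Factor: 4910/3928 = 2^( - 2 )* 5^1 = 5/4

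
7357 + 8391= 15748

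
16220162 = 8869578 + 7350584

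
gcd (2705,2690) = 5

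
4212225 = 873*4825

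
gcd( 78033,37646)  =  1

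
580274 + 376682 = 956956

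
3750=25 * 150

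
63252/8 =7906 + 1/2 = 7906.50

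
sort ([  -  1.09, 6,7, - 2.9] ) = [ - 2.9 ,-1.09, 6,7]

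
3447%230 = 227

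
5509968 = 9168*601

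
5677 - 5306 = 371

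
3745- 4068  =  -323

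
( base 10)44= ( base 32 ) 1C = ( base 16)2c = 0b101100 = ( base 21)22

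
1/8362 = 1/8362 = 0.00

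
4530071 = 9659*469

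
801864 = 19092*42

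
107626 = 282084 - 174458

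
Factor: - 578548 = - 2^2*53^1*2729^1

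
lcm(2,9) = 18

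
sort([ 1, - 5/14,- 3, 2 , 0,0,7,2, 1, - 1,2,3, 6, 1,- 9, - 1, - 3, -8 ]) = [-9, - 8, - 3, - 3, - 1, - 1, - 5/14,0,0, 1, 1, 1,2,2,2,3,6,7] 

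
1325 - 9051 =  - 7726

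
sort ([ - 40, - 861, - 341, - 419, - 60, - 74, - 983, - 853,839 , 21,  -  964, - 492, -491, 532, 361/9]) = [-983, - 964, - 861 , - 853,-492, - 491, - 419,  -  341, - 74, - 60, - 40, 21,  361/9 , 532,839]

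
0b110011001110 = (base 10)3278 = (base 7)12362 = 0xCCE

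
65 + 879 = 944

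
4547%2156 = 235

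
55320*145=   8021400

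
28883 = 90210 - 61327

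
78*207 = 16146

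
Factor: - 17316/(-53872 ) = 2^(-2) * 3^2*7^ (  -  1) = 9/28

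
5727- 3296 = 2431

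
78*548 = 42744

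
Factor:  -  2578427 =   -  1451^1*1777^1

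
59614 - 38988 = 20626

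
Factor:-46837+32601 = - 2^2*3559^1 = - 14236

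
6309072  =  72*87626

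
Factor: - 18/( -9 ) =2^1  =  2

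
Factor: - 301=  - 7^1*43^1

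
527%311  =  216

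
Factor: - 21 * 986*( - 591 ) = 12237246 = 2^1 * 3^2*7^1*17^1*29^1*197^1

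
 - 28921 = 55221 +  - 84142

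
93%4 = 1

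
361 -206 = 155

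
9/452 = 9/452 = 0.02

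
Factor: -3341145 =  - 3^1*5^1*353^1*631^1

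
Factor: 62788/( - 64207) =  - 2^2*13^( - 1)*449^(- 1)  *  1427^1 = - 5708/5837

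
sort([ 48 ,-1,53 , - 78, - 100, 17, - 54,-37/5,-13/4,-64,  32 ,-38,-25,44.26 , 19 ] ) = [ - 100, - 78 ,  -  64  , - 54, - 38, - 25,-37/5, - 13/4, - 1,17,19,32,  44.26, 48,53]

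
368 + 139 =507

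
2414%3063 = 2414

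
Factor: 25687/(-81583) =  - 1511/4799 =-1511^1*4799^ (-1)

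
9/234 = 1/26 = 0.04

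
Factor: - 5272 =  - 2^3*659^1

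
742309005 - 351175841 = 391133164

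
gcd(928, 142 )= 2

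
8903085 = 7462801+1440284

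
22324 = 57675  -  35351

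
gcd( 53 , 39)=1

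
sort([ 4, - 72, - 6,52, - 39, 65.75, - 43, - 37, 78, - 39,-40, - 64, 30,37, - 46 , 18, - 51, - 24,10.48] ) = [ - 72, - 64, - 51, - 46 ,  -  43, - 40, - 39, - 39,  -  37, - 24, - 6,4,10.48,18, 30,37, 52,65.75,78]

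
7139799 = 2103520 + 5036279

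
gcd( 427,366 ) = 61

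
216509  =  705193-488684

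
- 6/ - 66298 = 3/33149 = 0.00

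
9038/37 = 9038/37 = 244.27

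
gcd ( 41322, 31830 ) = 6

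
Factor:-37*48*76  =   - 2^6*3^1*19^1*37^1= - 134976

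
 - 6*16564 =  - 99384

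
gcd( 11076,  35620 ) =52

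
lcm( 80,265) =4240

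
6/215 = 6/215 = 0.03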